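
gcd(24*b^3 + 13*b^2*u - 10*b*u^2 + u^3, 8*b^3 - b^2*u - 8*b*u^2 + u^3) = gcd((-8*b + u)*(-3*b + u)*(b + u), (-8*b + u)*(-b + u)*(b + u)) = -8*b^2 - 7*b*u + u^2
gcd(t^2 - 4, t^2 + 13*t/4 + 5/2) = t + 2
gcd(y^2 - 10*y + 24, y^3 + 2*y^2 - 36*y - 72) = y - 6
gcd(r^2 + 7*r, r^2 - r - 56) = r + 7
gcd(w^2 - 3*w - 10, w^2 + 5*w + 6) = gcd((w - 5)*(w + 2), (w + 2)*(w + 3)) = w + 2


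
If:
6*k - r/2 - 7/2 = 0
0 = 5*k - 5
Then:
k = 1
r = 5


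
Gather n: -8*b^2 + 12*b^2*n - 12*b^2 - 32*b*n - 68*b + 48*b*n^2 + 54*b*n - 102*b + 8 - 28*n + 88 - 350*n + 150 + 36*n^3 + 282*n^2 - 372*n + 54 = -20*b^2 - 170*b + 36*n^3 + n^2*(48*b + 282) + n*(12*b^2 + 22*b - 750) + 300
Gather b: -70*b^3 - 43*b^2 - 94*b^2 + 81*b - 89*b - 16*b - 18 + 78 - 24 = -70*b^3 - 137*b^2 - 24*b + 36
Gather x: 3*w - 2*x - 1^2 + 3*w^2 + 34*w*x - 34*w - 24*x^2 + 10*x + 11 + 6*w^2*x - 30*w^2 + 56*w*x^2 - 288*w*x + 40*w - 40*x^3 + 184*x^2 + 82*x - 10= -27*w^2 + 9*w - 40*x^3 + x^2*(56*w + 160) + x*(6*w^2 - 254*w + 90)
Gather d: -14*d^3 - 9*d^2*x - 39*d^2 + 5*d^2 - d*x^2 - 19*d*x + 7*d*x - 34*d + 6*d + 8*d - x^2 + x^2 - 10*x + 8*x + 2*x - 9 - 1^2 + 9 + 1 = -14*d^3 + d^2*(-9*x - 34) + d*(-x^2 - 12*x - 20)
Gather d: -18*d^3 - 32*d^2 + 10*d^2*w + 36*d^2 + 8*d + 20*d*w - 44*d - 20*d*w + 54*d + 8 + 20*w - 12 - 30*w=-18*d^3 + d^2*(10*w + 4) + 18*d - 10*w - 4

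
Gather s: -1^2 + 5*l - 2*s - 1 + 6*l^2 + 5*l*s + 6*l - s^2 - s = 6*l^2 + 11*l - s^2 + s*(5*l - 3) - 2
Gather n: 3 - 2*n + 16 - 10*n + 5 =24 - 12*n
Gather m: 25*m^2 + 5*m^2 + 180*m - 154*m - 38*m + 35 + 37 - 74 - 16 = 30*m^2 - 12*m - 18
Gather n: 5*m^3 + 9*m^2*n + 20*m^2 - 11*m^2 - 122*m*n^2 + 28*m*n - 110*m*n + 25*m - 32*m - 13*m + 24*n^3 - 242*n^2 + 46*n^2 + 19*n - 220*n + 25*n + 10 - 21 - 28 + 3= 5*m^3 + 9*m^2 - 20*m + 24*n^3 + n^2*(-122*m - 196) + n*(9*m^2 - 82*m - 176) - 36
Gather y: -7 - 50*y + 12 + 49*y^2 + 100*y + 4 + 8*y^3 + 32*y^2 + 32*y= 8*y^3 + 81*y^2 + 82*y + 9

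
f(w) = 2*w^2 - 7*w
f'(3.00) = 5.00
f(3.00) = -3.00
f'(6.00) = 17.00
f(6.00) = 30.00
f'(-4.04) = -23.16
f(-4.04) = 60.92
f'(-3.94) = -22.76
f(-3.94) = 58.63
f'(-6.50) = -33.00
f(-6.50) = 130.00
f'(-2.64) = -17.56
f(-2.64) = 32.42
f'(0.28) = -5.88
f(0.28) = -1.80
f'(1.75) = 0.00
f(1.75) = -6.12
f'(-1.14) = -11.56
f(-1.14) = 10.58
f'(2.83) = 4.32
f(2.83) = -3.79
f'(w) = 4*w - 7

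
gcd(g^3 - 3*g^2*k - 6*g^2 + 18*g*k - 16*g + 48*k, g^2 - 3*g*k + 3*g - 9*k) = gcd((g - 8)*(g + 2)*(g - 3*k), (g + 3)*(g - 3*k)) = g - 3*k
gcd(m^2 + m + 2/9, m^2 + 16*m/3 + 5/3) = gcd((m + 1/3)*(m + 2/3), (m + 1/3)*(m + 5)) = m + 1/3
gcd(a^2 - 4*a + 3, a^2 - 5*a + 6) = a - 3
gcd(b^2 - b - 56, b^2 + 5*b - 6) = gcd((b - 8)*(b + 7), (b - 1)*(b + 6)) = 1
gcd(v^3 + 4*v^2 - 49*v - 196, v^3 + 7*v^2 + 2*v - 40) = v + 4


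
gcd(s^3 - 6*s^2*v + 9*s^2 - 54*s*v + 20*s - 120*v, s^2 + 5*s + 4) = s + 4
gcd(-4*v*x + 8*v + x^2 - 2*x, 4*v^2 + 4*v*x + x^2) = 1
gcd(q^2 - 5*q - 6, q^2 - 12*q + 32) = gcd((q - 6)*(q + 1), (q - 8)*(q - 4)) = 1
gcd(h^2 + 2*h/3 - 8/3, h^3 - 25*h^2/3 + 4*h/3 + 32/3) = h - 4/3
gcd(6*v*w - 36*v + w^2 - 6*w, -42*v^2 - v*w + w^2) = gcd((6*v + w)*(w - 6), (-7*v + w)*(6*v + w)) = 6*v + w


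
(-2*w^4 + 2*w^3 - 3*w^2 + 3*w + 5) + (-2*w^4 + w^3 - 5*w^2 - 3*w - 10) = -4*w^4 + 3*w^3 - 8*w^2 - 5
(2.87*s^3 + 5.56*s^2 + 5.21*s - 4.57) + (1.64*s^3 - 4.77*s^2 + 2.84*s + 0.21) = 4.51*s^3 + 0.79*s^2 + 8.05*s - 4.36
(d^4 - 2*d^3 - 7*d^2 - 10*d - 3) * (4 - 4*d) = -4*d^5 + 12*d^4 + 20*d^3 + 12*d^2 - 28*d - 12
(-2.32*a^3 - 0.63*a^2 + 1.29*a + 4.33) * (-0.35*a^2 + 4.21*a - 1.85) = 0.812*a^5 - 9.5467*a^4 + 1.1882*a^3 + 5.0809*a^2 + 15.8428*a - 8.0105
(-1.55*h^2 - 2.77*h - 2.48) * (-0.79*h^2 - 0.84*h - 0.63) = 1.2245*h^4 + 3.4903*h^3 + 5.2625*h^2 + 3.8283*h + 1.5624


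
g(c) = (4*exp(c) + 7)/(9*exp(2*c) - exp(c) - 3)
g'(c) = (4*exp(c) + 7)*(-18*exp(2*c) + exp(c))/(9*exp(2*c) - exp(c) - 3)^2 + 4*exp(c)/(9*exp(2*c) - exp(c) - 3)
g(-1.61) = -2.75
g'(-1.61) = -0.78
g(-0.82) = -5.17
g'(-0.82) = -10.35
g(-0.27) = 6.79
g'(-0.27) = -42.50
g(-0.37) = 16.18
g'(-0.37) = -207.26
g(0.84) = 0.38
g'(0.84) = -0.61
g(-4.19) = -2.34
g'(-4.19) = -0.01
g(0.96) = 0.31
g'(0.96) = -0.49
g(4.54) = 0.00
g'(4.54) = -0.00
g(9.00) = 0.00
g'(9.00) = 0.00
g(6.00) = 0.00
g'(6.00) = 0.00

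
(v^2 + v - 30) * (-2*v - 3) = -2*v^3 - 5*v^2 + 57*v + 90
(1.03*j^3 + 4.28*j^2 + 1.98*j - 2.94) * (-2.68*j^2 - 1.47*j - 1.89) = -2.7604*j^5 - 12.9845*j^4 - 13.5447*j^3 - 3.1206*j^2 + 0.5796*j + 5.5566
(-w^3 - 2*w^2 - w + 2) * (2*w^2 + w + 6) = -2*w^5 - 5*w^4 - 10*w^3 - 9*w^2 - 4*w + 12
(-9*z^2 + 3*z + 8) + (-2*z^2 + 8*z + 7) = -11*z^2 + 11*z + 15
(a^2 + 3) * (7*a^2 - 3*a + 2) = 7*a^4 - 3*a^3 + 23*a^2 - 9*a + 6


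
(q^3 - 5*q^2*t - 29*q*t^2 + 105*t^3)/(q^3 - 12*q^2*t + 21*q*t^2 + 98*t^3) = (q^2 + 2*q*t - 15*t^2)/(q^2 - 5*q*t - 14*t^2)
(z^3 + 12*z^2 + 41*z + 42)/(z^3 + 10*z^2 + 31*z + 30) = (z + 7)/(z + 5)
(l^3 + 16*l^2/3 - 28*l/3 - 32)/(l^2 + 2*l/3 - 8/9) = 3*(3*l^3 + 16*l^2 - 28*l - 96)/(9*l^2 + 6*l - 8)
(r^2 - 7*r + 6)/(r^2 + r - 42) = (r - 1)/(r + 7)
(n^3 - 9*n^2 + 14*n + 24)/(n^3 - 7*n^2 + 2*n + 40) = (n^2 - 5*n - 6)/(n^2 - 3*n - 10)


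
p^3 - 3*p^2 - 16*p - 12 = (p - 6)*(p + 1)*(p + 2)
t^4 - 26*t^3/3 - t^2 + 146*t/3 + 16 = (t - 8)*(t - 3)*(t + 1/3)*(t + 2)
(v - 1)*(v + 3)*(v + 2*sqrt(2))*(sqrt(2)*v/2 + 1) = sqrt(2)*v^4/2 + sqrt(2)*v^3 + 3*v^3 + sqrt(2)*v^2/2 + 6*v^2 - 9*v + 4*sqrt(2)*v - 6*sqrt(2)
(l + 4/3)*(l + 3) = l^2 + 13*l/3 + 4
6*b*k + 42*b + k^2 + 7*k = (6*b + k)*(k + 7)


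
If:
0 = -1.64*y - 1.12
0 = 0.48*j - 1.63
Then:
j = 3.40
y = -0.68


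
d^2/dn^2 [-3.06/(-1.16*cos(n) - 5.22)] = (4.117536*sin(n)^2 + 18.528912*cos(n) + 4.117536)/(1.16*cos(n) + 5.22)^3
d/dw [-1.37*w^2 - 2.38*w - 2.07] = -2.74*w - 2.38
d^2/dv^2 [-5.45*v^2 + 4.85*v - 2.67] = -10.9000000000000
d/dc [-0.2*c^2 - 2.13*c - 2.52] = -0.4*c - 2.13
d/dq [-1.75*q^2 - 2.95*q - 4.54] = -3.5*q - 2.95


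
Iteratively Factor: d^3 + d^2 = (d)*(d^2 + d) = d^2*(d + 1)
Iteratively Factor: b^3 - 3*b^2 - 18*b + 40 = (b - 2)*(b^2 - b - 20) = (b - 2)*(b + 4)*(b - 5)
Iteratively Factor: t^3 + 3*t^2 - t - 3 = (t + 3)*(t^2 - 1) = (t - 1)*(t + 3)*(t + 1)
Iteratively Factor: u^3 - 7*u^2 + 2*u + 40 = (u + 2)*(u^2 - 9*u + 20) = (u - 5)*(u + 2)*(u - 4)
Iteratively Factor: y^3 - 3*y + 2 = (y - 1)*(y^2 + y - 2) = (y - 1)^2*(y + 2)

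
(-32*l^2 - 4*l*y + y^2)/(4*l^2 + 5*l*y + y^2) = (-8*l + y)/(l + y)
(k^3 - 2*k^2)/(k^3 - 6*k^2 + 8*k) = k/(k - 4)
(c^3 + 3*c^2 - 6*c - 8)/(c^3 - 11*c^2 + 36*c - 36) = (c^2 + 5*c + 4)/(c^2 - 9*c + 18)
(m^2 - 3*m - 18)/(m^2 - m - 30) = (m + 3)/(m + 5)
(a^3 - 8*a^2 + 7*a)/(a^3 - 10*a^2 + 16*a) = (a^2 - 8*a + 7)/(a^2 - 10*a + 16)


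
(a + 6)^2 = a^2 + 12*a + 36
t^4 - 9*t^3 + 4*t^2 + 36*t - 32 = (t - 8)*(t - 2)*(t - 1)*(t + 2)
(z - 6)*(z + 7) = z^2 + z - 42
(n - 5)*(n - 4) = n^2 - 9*n + 20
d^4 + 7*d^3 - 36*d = d*(d - 2)*(d + 3)*(d + 6)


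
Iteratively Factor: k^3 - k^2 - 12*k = (k - 4)*(k^2 + 3*k) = (k - 4)*(k + 3)*(k)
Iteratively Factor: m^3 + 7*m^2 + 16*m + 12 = (m + 2)*(m^2 + 5*m + 6) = (m + 2)^2*(m + 3)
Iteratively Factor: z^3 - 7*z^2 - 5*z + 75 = (z + 3)*(z^2 - 10*z + 25) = (z - 5)*(z + 3)*(z - 5)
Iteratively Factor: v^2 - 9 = (v + 3)*(v - 3)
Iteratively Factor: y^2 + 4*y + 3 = (y + 3)*(y + 1)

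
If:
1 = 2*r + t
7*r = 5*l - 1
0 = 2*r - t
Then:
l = 11/20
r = 1/4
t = 1/2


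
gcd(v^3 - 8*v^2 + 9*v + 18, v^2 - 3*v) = v - 3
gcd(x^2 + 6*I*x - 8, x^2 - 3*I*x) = 1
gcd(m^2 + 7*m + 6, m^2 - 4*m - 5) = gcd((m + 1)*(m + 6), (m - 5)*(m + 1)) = m + 1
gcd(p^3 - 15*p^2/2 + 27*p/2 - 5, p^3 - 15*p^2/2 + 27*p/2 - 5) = p^3 - 15*p^2/2 + 27*p/2 - 5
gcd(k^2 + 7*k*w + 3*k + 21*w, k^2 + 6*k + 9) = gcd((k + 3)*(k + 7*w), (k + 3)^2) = k + 3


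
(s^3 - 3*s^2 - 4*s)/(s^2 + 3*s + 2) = s*(s - 4)/(s + 2)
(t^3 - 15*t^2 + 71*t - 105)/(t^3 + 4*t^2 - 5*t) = (t^3 - 15*t^2 + 71*t - 105)/(t*(t^2 + 4*t - 5))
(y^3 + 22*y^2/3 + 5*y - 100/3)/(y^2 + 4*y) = y + 10/3 - 25/(3*y)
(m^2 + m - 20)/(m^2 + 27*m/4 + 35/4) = 4*(m - 4)/(4*m + 7)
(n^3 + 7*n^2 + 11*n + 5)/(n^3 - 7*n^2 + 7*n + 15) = (n^2 + 6*n + 5)/(n^2 - 8*n + 15)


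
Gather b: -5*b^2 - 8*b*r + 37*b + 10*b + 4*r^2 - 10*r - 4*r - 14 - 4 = -5*b^2 + b*(47 - 8*r) + 4*r^2 - 14*r - 18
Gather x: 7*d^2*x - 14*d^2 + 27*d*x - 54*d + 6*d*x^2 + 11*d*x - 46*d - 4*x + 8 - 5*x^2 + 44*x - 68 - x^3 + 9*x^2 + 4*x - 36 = -14*d^2 - 100*d - x^3 + x^2*(6*d + 4) + x*(7*d^2 + 38*d + 44) - 96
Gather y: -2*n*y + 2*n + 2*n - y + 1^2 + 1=4*n + y*(-2*n - 1) + 2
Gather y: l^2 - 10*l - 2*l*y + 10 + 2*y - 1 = l^2 - 10*l + y*(2 - 2*l) + 9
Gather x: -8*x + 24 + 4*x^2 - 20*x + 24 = 4*x^2 - 28*x + 48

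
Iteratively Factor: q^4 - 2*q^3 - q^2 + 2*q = (q + 1)*(q^3 - 3*q^2 + 2*q) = (q - 1)*(q + 1)*(q^2 - 2*q) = (q - 2)*(q - 1)*(q + 1)*(q)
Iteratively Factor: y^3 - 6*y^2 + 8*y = (y - 4)*(y^2 - 2*y) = (y - 4)*(y - 2)*(y)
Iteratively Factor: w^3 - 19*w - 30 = (w - 5)*(w^2 + 5*w + 6) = (w - 5)*(w + 3)*(w + 2)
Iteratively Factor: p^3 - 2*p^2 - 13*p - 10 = (p + 1)*(p^2 - 3*p - 10) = (p + 1)*(p + 2)*(p - 5)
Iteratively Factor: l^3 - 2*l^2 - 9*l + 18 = (l - 2)*(l^2 - 9) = (l - 2)*(l + 3)*(l - 3)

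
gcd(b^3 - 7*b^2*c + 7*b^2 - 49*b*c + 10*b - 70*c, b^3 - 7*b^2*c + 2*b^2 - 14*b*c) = b^2 - 7*b*c + 2*b - 14*c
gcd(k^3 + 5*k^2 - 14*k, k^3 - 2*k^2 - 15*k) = k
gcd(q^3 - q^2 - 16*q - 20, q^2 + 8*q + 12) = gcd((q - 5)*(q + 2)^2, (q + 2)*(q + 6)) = q + 2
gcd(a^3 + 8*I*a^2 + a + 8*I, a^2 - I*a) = a - I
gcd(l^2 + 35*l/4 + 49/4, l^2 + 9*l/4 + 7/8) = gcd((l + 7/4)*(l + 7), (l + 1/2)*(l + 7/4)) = l + 7/4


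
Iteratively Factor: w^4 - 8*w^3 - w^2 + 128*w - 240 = (w - 5)*(w^3 - 3*w^2 - 16*w + 48) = (w - 5)*(w + 4)*(w^2 - 7*w + 12) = (w - 5)*(w - 3)*(w + 4)*(w - 4)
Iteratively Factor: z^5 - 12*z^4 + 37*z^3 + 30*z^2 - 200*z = (z)*(z^4 - 12*z^3 + 37*z^2 + 30*z - 200) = z*(z - 5)*(z^3 - 7*z^2 + 2*z + 40) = z*(z - 5)*(z - 4)*(z^2 - 3*z - 10) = z*(z - 5)^2*(z - 4)*(z + 2)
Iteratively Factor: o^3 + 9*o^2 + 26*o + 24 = (o + 3)*(o^2 + 6*o + 8) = (o + 2)*(o + 3)*(o + 4)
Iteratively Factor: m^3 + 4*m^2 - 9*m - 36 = (m - 3)*(m^2 + 7*m + 12) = (m - 3)*(m + 4)*(m + 3)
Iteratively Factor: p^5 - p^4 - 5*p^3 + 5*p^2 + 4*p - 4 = (p - 1)*(p^4 - 5*p^2 + 4) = (p - 1)^2*(p^3 + p^2 - 4*p - 4) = (p - 2)*(p - 1)^2*(p^2 + 3*p + 2) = (p - 2)*(p - 1)^2*(p + 1)*(p + 2)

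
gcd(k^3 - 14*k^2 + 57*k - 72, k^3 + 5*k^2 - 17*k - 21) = k - 3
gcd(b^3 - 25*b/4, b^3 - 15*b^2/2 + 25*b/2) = b^2 - 5*b/2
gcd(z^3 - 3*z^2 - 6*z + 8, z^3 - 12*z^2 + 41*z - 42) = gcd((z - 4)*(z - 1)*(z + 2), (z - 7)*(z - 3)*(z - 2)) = 1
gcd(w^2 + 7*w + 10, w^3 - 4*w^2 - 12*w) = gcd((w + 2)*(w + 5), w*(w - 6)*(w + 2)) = w + 2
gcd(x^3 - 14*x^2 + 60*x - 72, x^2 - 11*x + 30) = x - 6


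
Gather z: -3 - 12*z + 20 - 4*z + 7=24 - 16*z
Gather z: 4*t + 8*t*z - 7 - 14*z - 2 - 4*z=4*t + z*(8*t - 18) - 9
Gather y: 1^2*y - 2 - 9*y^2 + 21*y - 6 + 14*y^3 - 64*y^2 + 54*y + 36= 14*y^3 - 73*y^2 + 76*y + 28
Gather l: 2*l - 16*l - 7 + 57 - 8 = 42 - 14*l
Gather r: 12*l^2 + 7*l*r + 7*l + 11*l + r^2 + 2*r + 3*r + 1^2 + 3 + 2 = 12*l^2 + 18*l + r^2 + r*(7*l + 5) + 6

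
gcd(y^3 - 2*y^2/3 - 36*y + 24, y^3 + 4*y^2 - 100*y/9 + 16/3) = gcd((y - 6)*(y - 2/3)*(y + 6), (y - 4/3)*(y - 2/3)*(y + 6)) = y^2 + 16*y/3 - 4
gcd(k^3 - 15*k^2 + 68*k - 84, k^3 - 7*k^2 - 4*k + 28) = k^2 - 9*k + 14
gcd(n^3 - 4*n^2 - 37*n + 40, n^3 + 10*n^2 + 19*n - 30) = n^2 + 4*n - 5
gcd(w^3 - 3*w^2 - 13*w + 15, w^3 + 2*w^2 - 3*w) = w^2 + 2*w - 3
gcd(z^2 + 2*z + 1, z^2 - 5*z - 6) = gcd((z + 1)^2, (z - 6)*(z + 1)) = z + 1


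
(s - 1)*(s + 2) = s^2 + s - 2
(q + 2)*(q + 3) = q^2 + 5*q + 6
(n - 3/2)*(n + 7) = n^2 + 11*n/2 - 21/2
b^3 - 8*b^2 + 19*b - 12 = (b - 4)*(b - 3)*(b - 1)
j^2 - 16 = (j - 4)*(j + 4)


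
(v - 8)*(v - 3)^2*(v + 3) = v^4 - 11*v^3 + 15*v^2 + 99*v - 216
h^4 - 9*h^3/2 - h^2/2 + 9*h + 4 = (h - 4)*(h - 2)*(h + 1/2)*(h + 1)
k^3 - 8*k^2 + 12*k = k*(k - 6)*(k - 2)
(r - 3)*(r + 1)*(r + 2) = r^3 - 7*r - 6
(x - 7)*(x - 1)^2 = x^3 - 9*x^2 + 15*x - 7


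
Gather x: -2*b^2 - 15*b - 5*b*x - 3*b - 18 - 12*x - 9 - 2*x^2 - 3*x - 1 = -2*b^2 - 18*b - 2*x^2 + x*(-5*b - 15) - 28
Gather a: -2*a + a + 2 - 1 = 1 - a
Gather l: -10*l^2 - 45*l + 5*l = -10*l^2 - 40*l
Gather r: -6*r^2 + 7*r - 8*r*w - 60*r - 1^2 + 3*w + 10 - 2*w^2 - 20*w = -6*r^2 + r*(-8*w - 53) - 2*w^2 - 17*w + 9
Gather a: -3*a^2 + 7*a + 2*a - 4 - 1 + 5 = -3*a^2 + 9*a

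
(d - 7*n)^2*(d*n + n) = d^3*n - 14*d^2*n^2 + d^2*n + 49*d*n^3 - 14*d*n^2 + 49*n^3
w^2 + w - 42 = (w - 6)*(w + 7)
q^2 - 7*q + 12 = (q - 4)*(q - 3)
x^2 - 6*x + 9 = (x - 3)^2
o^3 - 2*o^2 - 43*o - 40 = (o - 8)*(o + 1)*(o + 5)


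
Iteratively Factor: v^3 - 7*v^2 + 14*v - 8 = (v - 2)*(v^2 - 5*v + 4) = (v - 2)*(v - 1)*(v - 4)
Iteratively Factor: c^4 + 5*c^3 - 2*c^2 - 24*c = (c + 4)*(c^3 + c^2 - 6*c) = c*(c + 4)*(c^2 + c - 6) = c*(c + 3)*(c + 4)*(c - 2)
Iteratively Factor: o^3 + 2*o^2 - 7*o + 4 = (o + 4)*(o^2 - 2*o + 1) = (o - 1)*(o + 4)*(o - 1)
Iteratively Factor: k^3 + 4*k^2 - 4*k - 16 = (k + 4)*(k^2 - 4) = (k - 2)*(k + 4)*(k + 2)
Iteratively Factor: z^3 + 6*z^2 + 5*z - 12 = (z + 3)*(z^2 + 3*z - 4) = (z + 3)*(z + 4)*(z - 1)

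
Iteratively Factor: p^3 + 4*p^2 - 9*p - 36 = (p + 3)*(p^2 + p - 12) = (p + 3)*(p + 4)*(p - 3)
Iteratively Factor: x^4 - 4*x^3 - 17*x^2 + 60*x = (x + 4)*(x^3 - 8*x^2 + 15*x) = (x - 3)*(x + 4)*(x^2 - 5*x) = (x - 5)*(x - 3)*(x + 4)*(x)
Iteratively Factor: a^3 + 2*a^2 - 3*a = (a + 3)*(a^2 - a) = a*(a + 3)*(a - 1)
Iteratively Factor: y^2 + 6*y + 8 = (y + 4)*(y + 2)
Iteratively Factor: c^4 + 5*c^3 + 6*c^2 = (c)*(c^3 + 5*c^2 + 6*c) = c^2*(c^2 + 5*c + 6) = c^2*(c + 3)*(c + 2)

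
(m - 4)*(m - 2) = m^2 - 6*m + 8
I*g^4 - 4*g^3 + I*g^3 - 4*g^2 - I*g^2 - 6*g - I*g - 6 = (g - I)*(g + 2*I)*(g + 3*I)*(I*g + I)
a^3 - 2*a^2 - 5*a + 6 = (a - 3)*(a - 1)*(a + 2)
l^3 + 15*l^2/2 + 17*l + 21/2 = (l + 1)*(l + 3)*(l + 7/2)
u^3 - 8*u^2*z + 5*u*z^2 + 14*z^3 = (u - 7*z)*(u - 2*z)*(u + z)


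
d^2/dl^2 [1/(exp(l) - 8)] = (exp(l) + 8)*exp(l)/(exp(l) - 8)^3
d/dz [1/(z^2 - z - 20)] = (1 - 2*z)/(-z^2 + z + 20)^2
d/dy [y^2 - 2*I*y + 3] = 2*y - 2*I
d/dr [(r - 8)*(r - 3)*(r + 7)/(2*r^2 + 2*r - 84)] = (r^2 - 12*r + 42)/(2*(r^2 - 12*r + 36))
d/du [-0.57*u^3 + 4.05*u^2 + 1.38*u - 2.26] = -1.71*u^2 + 8.1*u + 1.38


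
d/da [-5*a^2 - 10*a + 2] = -10*a - 10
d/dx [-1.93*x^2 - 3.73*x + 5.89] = -3.86*x - 3.73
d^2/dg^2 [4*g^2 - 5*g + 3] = 8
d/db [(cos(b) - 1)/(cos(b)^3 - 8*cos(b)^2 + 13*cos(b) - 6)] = (2*cos(b) - 7)*sin(b)/((cos(b) - 6)^2*(cos(b) - 1)^2)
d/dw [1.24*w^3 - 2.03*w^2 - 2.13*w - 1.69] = 3.72*w^2 - 4.06*w - 2.13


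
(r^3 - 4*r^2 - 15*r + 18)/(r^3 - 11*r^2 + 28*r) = (r^3 - 4*r^2 - 15*r + 18)/(r*(r^2 - 11*r + 28))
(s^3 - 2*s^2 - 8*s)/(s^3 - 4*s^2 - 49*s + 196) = s*(s + 2)/(s^2 - 49)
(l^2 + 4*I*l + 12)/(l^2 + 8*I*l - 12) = (l - 2*I)/(l + 2*I)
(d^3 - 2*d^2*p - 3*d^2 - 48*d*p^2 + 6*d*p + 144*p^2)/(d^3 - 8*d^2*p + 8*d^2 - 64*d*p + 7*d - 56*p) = (d^2 + 6*d*p - 3*d - 18*p)/(d^2 + 8*d + 7)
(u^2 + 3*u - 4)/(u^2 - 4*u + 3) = (u + 4)/(u - 3)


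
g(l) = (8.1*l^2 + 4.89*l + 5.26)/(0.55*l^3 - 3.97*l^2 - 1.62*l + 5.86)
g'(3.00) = -0.20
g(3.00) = -4.67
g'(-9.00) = -0.05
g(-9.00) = -0.88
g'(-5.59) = -0.10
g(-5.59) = -1.13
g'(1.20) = 247.85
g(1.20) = -26.80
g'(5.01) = -2.63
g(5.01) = -7.12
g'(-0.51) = -1.05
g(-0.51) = 0.87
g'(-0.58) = -1.48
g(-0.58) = 0.96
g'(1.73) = 5.56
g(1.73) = -6.35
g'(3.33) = -0.52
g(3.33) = -4.79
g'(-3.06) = -0.36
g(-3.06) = -1.57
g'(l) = (16.2*l + 4.89)/(0.55*l^3 - 3.97*l^2 - 1.62*l + 5.86) + (-1.65*l^2 + 7.94*l + 1.62)*(8.1*l^2 + 4.89*l + 5.26)/(0.55*l^3 - 3.97*l^2 - 1.62*l + 5.86)^2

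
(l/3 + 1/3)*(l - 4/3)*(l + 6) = l^3/3 + 17*l^2/9 - 10*l/9 - 8/3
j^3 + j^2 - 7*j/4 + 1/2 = (j - 1/2)^2*(j + 2)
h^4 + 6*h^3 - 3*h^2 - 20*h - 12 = (h - 2)*(h + 1)^2*(h + 6)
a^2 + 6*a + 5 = (a + 1)*(a + 5)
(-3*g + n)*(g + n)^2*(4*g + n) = -12*g^4 - 23*g^3*n - 9*g^2*n^2 + 3*g*n^3 + n^4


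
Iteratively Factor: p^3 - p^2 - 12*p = (p + 3)*(p^2 - 4*p) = p*(p + 3)*(p - 4)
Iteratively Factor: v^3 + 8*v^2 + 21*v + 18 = (v + 2)*(v^2 + 6*v + 9) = (v + 2)*(v + 3)*(v + 3)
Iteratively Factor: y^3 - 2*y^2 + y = (y - 1)*(y^2 - y) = y*(y - 1)*(y - 1)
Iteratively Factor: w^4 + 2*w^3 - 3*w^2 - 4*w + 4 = (w + 2)*(w^3 - 3*w + 2) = (w + 2)^2*(w^2 - 2*w + 1) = (w - 1)*(w + 2)^2*(w - 1)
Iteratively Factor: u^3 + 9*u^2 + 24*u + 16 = (u + 4)*(u^2 + 5*u + 4) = (u + 1)*(u + 4)*(u + 4)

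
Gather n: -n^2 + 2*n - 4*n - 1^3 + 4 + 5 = -n^2 - 2*n + 8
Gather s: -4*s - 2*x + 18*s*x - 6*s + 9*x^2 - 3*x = s*(18*x - 10) + 9*x^2 - 5*x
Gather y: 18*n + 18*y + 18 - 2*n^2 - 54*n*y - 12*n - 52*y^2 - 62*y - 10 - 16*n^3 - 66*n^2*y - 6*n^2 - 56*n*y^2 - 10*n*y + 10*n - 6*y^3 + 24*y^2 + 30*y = -16*n^3 - 8*n^2 + 16*n - 6*y^3 + y^2*(-56*n - 28) + y*(-66*n^2 - 64*n - 14) + 8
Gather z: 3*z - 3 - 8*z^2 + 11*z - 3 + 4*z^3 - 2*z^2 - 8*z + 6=4*z^3 - 10*z^2 + 6*z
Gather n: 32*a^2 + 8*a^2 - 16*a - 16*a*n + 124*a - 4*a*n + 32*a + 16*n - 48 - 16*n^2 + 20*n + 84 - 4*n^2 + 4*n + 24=40*a^2 + 140*a - 20*n^2 + n*(40 - 20*a) + 60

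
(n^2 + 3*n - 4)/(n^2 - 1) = (n + 4)/(n + 1)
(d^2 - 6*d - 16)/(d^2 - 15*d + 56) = (d + 2)/(d - 7)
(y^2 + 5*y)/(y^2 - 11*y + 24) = y*(y + 5)/(y^2 - 11*y + 24)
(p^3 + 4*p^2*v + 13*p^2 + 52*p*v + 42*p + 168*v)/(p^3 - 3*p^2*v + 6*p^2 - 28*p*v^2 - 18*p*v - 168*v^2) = (p + 7)/(p - 7*v)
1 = 1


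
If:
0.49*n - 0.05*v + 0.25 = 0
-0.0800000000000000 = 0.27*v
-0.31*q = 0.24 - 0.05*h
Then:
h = 6.2*q + 4.8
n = -0.54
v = -0.30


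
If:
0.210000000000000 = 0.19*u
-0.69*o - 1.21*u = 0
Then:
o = -1.94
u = 1.11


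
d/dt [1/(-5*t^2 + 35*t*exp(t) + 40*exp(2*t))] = (-7*t*exp(t) + 2*t - 16*exp(2*t) - 7*exp(t))/(5*(-t^2 + 7*t*exp(t) + 8*exp(2*t))^2)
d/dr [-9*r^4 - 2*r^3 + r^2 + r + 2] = -36*r^3 - 6*r^2 + 2*r + 1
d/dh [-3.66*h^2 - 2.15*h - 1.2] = -7.32*h - 2.15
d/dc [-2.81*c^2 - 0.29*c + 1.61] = -5.62*c - 0.29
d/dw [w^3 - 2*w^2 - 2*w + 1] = 3*w^2 - 4*w - 2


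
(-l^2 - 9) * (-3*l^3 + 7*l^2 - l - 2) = 3*l^5 - 7*l^4 + 28*l^3 - 61*l^2 + 9*l + 18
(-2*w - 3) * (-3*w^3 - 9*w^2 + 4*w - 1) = 6*w^4 + 27*w^3 + 19*w^2 - 10*w + 3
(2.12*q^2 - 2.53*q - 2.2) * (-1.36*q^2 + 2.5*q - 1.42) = -2.8832*q^4 + 8.7408*q^3 - 6.3434*q^2 - 1.9074*q + 3.124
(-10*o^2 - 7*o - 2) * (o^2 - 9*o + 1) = -10*o^4 + 83*o^3 + 51*o^2 + 11*o - 2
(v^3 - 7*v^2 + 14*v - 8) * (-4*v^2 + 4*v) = -4*v^5 + 32*v^4 - 84*v^3 + 88*v^2 - 32*v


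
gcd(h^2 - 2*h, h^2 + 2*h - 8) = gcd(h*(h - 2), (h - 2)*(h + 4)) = h - 2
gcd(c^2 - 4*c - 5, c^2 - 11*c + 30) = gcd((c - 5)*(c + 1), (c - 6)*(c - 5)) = c - 5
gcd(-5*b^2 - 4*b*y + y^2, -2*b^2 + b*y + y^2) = 1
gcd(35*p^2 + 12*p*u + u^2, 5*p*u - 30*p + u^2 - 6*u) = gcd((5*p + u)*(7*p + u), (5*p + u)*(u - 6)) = 5*p + u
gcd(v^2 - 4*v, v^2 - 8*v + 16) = v - 4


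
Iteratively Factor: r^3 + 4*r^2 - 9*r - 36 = (r - 3)*(r^2 + 7*r + 12) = (r - 3)*(r + 3)*(r + 4)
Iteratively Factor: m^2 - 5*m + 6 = (m - 3)*(m - 2)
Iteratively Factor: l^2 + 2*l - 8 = (l - 2)*(l + 4)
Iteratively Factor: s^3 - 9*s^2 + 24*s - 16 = (s - 4)*(s^2 - 5*s + 4) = (s - 4)^2*(s - 1)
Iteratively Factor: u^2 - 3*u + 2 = (u - 1)*(u - 2)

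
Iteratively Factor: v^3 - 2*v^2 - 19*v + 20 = (v - 5)*(v^2 + 3*v - 4) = (v - 5)*(v - 1)*(v + 4)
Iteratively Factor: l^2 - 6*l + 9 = (l - 3)*(l - 3)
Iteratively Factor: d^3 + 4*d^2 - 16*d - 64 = (d + 4)*(d^2 - 16) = (d + 4)^2*(d - 4)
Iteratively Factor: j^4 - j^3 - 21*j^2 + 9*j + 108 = (j - 4)*(j^3 + 3*j^2 - 9*j - 27) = (j - 4)*(j - 3)*(j^2 + 6*j + 9) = (j - 4)*(j - 3)*(j + 3)*(j + 3)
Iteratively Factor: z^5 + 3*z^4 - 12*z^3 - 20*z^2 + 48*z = (z)*(z^4 + 3*z^3 - 12*z^2 - 20*z + 48) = z*(z + 3)*(z^3 - 12*z + 16) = z*(z - 2)*(z + 3)*(z^2 + 2*z - 8) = z*(z - 2)^2*(z + 3)*(z + 4)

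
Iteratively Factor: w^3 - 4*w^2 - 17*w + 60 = (w + 4)*(w^2 - 8*w + 15) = (w - 5)*(w + 4)*(w - 3)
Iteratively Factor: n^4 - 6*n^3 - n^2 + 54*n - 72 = (n - 2)*(n^3 - 4*n^2 - 9*n + 36) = (n - 2)*(n + 3)*(n^2 - 7*n + 12) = (n - 3)*(n - 2)*(n + 3)*(n - 4)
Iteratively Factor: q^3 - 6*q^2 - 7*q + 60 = (q + 3)*(q^2 - 9*q + 20) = (q - 5)*(q + 3)*(q - 4)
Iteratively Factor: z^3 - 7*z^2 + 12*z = (z - 4)*(z^2 - 3*z) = (z - 4)*(z - 3)*(z)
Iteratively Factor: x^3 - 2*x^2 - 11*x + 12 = (x + 3)*(x^2 - 5*x + 4) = (x - 1)*(x + 3)*(x - 4)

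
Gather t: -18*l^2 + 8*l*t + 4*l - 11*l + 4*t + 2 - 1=-18*l^2 - 7*l + t*(8*l + 4) + 1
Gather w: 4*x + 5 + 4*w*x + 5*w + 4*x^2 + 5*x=w*(4*x + 5) + 4*x^2 + 9*x + 5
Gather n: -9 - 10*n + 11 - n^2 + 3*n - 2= -n^2 - 7*n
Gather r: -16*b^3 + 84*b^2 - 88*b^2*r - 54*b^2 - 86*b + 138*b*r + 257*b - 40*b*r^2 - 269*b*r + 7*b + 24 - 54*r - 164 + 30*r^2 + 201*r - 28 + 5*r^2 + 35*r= -16*b^3 + 30*b^2 + 178*b + r^2*(35 - 40*b) + r*(-88*b^2 - 131*b + 182) - 168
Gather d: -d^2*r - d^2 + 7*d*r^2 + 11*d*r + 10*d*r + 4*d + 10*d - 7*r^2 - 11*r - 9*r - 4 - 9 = d^2*(-r - 1) + d*(7*r^2 + 21*r + 14) - 7*r^2 - 20*r - 13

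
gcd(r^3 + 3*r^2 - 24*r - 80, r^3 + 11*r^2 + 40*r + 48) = r^2 + 8*r + 16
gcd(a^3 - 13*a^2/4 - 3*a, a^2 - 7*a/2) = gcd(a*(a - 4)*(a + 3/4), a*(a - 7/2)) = a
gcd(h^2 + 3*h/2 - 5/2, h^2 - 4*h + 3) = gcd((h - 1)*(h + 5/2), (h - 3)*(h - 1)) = h - 1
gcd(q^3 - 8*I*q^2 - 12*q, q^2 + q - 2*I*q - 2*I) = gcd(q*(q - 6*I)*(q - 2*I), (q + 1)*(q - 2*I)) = q - 2*I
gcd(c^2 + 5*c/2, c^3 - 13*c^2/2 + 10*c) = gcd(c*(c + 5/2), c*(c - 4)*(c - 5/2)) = c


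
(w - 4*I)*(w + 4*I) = w^2 + 16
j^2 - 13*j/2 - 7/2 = (j - 7)*(j + 1/2)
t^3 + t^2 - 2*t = t*(t - 1)*(t + 2)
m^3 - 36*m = m*(m - 6)*(m + 6)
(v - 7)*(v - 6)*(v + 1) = v^3 - 12*v^2 + 29*v + 42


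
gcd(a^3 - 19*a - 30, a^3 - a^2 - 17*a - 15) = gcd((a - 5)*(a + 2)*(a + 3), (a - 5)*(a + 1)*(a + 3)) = a^2 - 2*a - 15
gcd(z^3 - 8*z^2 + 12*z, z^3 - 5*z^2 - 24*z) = z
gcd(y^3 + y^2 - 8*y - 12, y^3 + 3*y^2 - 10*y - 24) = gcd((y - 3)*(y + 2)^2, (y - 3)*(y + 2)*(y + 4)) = y^2 - y - 6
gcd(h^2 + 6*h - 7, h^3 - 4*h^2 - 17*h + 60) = 1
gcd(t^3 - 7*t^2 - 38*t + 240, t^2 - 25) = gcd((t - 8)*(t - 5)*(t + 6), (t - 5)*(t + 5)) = t - 5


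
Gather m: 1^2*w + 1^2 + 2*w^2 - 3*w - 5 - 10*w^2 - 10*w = -8*w^2 - 12*w - 4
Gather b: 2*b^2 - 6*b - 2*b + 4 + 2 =2*b^2 - 8*b + 6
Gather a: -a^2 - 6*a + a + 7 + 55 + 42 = -a^2 - 5*a + 104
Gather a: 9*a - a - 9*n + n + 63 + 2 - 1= 8*a - 8*n + 64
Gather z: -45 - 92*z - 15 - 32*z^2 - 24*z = -32*z^2 - 116*z - 60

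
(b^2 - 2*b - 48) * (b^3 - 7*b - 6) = b^5 - 2*b^4 - 55*b^3 + 8*b^2 + 348*b + 288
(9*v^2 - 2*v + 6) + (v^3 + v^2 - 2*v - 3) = v^3 + 10*v^2 - 4*v + 3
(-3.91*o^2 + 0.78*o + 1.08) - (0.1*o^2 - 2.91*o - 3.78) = -4.01*o^2 + 3.69*o + 4.86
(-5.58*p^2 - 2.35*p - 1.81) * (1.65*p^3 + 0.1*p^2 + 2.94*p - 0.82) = -9.207*p^5 - 4.4355*p^4 - 19.6267*p^3 - 2.5144*p^2 - 3.3944*p + 1.4842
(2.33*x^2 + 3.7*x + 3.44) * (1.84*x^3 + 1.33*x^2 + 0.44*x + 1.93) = 4.2872*x^5 + 9.9069*x^4 + 12.2758*x^3 + 10.7001*x^2 + 8.6546*x + 6.6392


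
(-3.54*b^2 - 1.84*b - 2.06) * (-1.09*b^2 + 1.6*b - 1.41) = 3.8586*b^4 - 3.6584*b^3 + 4.2928*b^2 - 0.7016*b + 2.9046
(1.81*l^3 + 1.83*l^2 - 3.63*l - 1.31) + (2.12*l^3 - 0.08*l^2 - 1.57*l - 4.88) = 3.93*l^3 + 1.75*l^2 - 5.2*l - 6.19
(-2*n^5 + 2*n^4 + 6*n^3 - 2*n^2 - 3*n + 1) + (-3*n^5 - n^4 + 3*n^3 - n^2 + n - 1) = -5*n^5 + n^4 + 9*n^3 - 3*n^2 - 2*n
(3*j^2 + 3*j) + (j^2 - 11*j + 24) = 4*j^2 - 8*j + 24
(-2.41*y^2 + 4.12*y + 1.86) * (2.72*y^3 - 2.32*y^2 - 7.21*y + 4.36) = -6.5552*y^5 + 16.7976*y^4 + 12.8769*y^3 - 44.528*y^2 + 4.5526*y + 8.1096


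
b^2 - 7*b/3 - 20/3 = (b - 4)*(b + 5/3)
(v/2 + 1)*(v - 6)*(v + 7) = v^3/2 + 3*v^2/2 - 20*v - 42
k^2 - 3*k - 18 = (k - 6)*(k + 3)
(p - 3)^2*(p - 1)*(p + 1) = p^4 - 6*p^3 + 8*p^2 + 6*p - 9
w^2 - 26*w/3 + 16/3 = (w - 8)*(w - 2/3)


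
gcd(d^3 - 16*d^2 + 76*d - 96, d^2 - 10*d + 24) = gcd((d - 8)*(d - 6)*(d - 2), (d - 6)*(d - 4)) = d - 6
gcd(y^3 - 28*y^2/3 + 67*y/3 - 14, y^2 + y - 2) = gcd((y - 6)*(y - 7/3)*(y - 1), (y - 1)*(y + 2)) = y - 1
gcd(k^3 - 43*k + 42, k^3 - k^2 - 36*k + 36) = k^2 - 7*k + 6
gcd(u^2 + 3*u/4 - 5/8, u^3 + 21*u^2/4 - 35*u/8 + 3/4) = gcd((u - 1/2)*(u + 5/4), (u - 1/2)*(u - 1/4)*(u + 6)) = u - 1/2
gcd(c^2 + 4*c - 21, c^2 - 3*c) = c - 3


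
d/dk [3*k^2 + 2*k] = 6*k + 2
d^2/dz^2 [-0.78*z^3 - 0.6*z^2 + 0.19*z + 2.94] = -4.68*z - 1.2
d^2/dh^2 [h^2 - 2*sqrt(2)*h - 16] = 2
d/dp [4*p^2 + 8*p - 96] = 8*p + 8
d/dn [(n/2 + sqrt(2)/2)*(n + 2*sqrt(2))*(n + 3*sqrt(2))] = 3*n^2/2 + 6*sqrt(2)*n + 11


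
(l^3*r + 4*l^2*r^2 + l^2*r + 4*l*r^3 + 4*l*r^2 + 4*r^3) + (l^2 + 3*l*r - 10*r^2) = l^3*r + 4*l^2*r^2 + l^2*r + l^2 + 4*l*r^3 + 4*l*r^2 + 3*l*r + 4*r^3 - 10*r^2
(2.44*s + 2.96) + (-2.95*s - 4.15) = -0.51*s - 1.19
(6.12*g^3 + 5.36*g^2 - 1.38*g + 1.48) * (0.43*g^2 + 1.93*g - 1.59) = 2.6316*g^5 + 14.1164*g^4 + 0.0206*g^3 - 10.5494*g^2 + 5.0506*g - 2.3532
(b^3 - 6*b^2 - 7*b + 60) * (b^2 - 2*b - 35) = b^5 - 8*b^4 - 30*b^3 + 284*b^2 + 125*b - 2100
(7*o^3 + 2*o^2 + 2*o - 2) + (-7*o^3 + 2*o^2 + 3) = 4*o^2 + 2*o + 1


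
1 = 1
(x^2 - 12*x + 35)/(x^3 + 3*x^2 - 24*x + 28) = (x^2 - 12*x + 35)/(x^3 + 3*x^2 - 24*x + 28)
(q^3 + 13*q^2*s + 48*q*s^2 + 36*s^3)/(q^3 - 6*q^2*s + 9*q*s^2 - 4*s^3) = (q^3 + 13*q^2*s + 48*q*s^2 + 36*s^3)/(q^3 - 6*q^2*s + 9*q*s^2 - 4*s^3)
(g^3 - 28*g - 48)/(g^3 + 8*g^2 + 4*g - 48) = (g^2 - 4*g - 12)/(g^2 + 4*g - 12)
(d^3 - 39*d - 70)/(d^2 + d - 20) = (d^2 - 5*d - 14)/(d - 4)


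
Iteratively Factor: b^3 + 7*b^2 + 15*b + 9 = (b + 3)*(b^2 + 4*b + 3) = (b + 1)*(b + 3)*(b + 3)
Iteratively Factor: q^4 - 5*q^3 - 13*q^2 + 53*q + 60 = (q - 4)*(q^3 - q^2 - 17*q - 15) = (q - 4)*(q + 1)*(q^2 - 2*q - 15) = (q - 4)*(q + 1)*(q + 3)*(q - 5)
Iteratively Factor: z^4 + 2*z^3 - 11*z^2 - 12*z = (z)*(z^3 + 2*z^2 - 11*z - 12) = z*(z + 4)*(z^2 - 2*z - 3) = z*(z + 1)*(z + 4)*(z - 3)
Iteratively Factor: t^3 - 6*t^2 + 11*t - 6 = (t - 3)*(t^2 - 3*t + 2) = (t - 3)*(t - 1)*(t - 2)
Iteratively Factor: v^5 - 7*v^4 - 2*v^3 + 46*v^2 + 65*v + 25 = (v - 5)*(v^4 - 2*v^3 - 12*v^2 - 14*v - 5) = (v - 5)^2*(v^3 + 3*v^2 + 3*v + 1) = (v - 5)^2*(v + 1)*(v^2 + 2*v + 1) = (v - 5)^2*(v + 1)^2*(v + 1)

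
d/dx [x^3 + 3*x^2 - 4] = 3*x*(x + 2)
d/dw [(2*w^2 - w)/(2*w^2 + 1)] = (2*w^2 + 4*w - 1)/(4*w^4 + 4*w^2 + 1)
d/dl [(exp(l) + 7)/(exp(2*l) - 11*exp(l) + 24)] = (-(exp(l) + 7)*(2*exp(l) - 11) + exp(2*l) - 11*exp(l) + 24)*exp(l)/(exp(2*l) - 11*exp(l) + 24)^2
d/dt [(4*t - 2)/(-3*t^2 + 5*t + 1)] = 2*(6*t^2 - 6*t + 7)/(9*t^4 - 30*t^3 + 19*t^2 + 10*t + 1)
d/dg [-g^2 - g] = -2*g - 1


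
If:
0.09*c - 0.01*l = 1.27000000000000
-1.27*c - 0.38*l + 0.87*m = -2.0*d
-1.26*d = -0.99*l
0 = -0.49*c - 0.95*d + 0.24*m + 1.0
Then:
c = 14.01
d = -0.70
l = -0.89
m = 21.67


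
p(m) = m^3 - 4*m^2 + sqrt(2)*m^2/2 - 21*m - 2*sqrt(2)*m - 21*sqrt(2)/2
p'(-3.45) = 34.60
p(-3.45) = -12.90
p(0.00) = -14.85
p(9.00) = 232.97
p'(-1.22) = -11.33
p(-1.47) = 9.89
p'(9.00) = 159.90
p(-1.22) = 7.50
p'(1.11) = -27.44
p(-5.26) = -126.15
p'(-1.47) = -7.66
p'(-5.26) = 93.82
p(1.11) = -43.99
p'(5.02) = 18.71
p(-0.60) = -1.95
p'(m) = 3*m^2 - 8*m + sqrt(2)*m - 21 - 2*sqrt(2)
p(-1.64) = 10.96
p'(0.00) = -23.83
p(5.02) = -90.94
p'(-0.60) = -18.80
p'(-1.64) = -4.96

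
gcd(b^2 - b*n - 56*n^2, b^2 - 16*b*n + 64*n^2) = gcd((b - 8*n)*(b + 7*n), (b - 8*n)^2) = b - 8*n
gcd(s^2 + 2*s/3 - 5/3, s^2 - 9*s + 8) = s - 1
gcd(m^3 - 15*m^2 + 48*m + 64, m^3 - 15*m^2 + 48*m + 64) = m^3 - 15*m^2 + 48*m + 64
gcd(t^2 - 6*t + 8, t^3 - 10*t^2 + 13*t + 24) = 1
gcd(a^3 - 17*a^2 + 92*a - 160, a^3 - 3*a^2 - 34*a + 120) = a^2 - 9*a + 20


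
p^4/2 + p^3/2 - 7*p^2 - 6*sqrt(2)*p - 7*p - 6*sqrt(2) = (p/2 + sqrt(2))*(p + 1)*(p - 3*sqrt(2))*(p + sqrt(2))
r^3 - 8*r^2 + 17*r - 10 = (r - 5)*(r - 2)*(r - 1)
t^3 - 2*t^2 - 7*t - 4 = (t - 4)*(t + 1)^2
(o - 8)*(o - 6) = o^2 - 14*o + 48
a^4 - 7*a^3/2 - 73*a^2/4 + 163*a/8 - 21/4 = (a - 6)*(a - 1/2)^2*(a + 7/2)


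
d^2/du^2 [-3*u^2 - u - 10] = -6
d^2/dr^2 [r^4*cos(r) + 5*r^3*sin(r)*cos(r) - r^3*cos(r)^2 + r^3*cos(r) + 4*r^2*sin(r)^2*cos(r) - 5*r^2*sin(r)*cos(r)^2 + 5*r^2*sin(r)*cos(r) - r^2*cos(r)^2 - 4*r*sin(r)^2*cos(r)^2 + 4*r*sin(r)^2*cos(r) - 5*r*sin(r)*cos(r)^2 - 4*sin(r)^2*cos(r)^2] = -r^4*cos(r) - 8*r^3*sin(r) - 10*r^3*sin(2*r) - r^3*cos(r) + 2*r^3*cos(2*r) - 19*r^2*sin(r)/4 - 4*r^2*sin(2*r) + 45*r^2*sin(3*r)/4 + 11*r^2*cos(r) + 32*r^2*cos(2*r) + 9*r^2*cos(3*r) - 11*r*sin(r)/4 + 19*r*sin(2*r) + 93*r*sin(3*r)/4 - 16*r*cos(2*r)^2 + 17*r*cos(2*r) - 6*r*cos(3*r) + 5*r - 9*sin(r)/2 + 5*sin(2*r) + 7*sin(3*r)/2 - 4*sin(4*r) - cos(r)/2 - 16*cos(2*r)^2 - cos(2*r) - 19*cos(3*r)/2 + 7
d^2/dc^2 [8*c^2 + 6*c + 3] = 16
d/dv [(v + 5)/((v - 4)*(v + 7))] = (-v^2 - 10*v - 43)/(v^4 + 6*v^3 - 47*v^2 - 168*v + 784)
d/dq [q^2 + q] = 2*q + 1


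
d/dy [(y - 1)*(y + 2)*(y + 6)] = 3*y^2 + 14*y + 4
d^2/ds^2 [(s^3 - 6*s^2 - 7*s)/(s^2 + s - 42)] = 84*(s^3 - 21*s^2 + 105*s - 259)/(s^6 + 3*s^5 - 123*s^4 - 251*s^3 + 5166*s^2 + 5292*s - 74088)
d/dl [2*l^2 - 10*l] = 4*l - 10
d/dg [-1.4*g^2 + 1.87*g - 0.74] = 1.87 - 2.8*g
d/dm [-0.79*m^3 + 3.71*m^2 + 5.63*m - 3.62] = -2.37*m^2 + 7.42*m + 5.63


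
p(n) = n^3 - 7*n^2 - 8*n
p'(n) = 3*n^2 - 14*n - 8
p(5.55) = -89.06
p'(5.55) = 6.71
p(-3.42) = -94.52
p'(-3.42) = 74.97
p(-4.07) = -150.81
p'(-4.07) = 98.67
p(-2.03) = -20.97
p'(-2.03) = 32.78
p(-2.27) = -29.61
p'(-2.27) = 39.24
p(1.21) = -18.16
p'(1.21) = -20.55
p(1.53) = -25.04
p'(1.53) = -22.40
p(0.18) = -1.66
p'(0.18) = -10.42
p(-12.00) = -2640.00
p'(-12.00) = 592.00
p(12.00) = 624.00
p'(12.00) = 256.00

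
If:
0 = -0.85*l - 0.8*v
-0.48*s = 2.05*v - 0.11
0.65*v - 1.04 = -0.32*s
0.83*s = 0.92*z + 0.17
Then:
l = 1.27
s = 5.99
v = -1.35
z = 5.22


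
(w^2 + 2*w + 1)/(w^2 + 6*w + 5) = (w + 1)/(w + 5)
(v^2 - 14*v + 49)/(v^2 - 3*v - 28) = (v - 7)/(v + 4)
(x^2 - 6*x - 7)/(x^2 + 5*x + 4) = (x - 7)/(x + 4)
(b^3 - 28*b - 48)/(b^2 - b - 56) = (-b^3 + 28*b + 48)/(-b^2 + b + 56)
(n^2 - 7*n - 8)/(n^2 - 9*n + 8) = (n + 1)/(n - 1)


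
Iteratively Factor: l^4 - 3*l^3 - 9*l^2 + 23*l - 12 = (l + 3)*(l^3 - 6*l^2 + 9*l - 4) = (l - 1)*(l + 3)*(l^2 - 5*l + 4) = (l - 1)^2*(l + 3)*(l - 4)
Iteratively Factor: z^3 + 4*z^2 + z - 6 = (z + 2)*(z^2 + 2*z - 3) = (z + 2)*(z + 3)*(z - 1)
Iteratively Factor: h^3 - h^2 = (h)*(h^2 - h) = h*(h - 1)*(h)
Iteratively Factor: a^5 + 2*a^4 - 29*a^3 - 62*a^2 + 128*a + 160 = (a - 2)*(a^4 + 4*a^3 - 21*a^2 - 104*a - 80) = (a - 2)*(a + 1)*(a^3 + 3*a^2 - 24*a - 80) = (a - 5)*(a - 2)*(a + 1)*(a^2 + 8*a + 16) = (a - 5)*(a - 2)*(a + 1)*(a + 4)*(a + 4)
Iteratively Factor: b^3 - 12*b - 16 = (b - 4)*(b^2 + 4*b + 4) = (b - 4)*(b + 2)*(b + 2)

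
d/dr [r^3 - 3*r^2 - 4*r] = 3*r^2 - 6*r - 4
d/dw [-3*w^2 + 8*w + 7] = 8 - 6*w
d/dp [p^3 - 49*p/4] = 3*p^2 - 49/4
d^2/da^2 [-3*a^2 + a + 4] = -6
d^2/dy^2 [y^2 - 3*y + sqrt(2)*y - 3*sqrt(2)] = 2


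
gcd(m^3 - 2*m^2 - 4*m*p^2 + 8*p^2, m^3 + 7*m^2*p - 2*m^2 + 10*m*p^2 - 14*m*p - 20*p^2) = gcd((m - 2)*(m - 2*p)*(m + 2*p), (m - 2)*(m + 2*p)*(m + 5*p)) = m^2 + 2*m*p - 2*m - 4*p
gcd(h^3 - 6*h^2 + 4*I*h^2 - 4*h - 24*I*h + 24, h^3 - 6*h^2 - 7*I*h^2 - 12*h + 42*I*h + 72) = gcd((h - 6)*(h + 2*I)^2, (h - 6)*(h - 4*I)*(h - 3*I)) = h - 6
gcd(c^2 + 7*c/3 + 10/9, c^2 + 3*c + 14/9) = c + 2/3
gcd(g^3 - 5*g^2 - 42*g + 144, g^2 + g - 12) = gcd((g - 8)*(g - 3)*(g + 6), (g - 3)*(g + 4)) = g - 3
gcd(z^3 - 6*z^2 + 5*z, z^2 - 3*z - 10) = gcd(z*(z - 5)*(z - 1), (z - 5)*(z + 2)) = z - 5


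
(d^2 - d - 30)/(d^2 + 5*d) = (d - 6)/d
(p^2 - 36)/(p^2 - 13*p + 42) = (p + 6)/(p - 7)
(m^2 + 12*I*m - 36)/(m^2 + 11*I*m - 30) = (m + 6*I)/(m + 5*I)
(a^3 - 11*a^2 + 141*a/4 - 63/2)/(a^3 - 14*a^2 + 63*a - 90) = (a^2 - 5*a + 21/4)/(a^2 - 8*a + 15)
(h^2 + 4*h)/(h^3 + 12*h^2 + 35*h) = (h + 4)/(h^2 + 12*h + 35)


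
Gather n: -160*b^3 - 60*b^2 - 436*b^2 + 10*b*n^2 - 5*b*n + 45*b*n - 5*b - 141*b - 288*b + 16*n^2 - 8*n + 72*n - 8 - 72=-160*b^3 - 496*b^2 - 434*b + n^2*(10*b + 16) + n*(40*b + 64) - 80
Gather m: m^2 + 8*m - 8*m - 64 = m^2 - 64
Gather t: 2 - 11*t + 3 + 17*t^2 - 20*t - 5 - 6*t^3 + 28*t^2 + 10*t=-6*t^3 + 45*t^2 - 21*t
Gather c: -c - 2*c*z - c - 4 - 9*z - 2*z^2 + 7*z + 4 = c*(-2*z - 2) - 2*z^2 - 2*z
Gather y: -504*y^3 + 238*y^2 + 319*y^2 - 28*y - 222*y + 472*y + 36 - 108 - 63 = -504*y^3 + 557*y^2 + 222*y - 135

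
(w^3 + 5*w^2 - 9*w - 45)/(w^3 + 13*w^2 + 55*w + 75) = (w - 3)/(w + 5)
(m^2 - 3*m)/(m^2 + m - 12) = m/(m + 4)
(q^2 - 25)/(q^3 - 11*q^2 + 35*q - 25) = (q + 5)/(q^2 - 6*q + 5)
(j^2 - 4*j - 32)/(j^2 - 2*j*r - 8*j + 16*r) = (-j - 4)/(-j + 2*r)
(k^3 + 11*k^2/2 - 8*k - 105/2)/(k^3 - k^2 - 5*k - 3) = (2*k^2 + 17*k + 35)/(2*(k^2 + 2*k + 1))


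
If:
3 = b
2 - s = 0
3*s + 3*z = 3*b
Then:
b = 3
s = 2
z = 1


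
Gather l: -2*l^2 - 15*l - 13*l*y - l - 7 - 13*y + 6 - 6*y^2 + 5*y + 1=-2*l^2 + l*(-13*y - 16) - 6*y^2 - 8*y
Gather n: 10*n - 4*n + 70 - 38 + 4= 6*n + 36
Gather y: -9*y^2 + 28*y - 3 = -9*y^2 + 28*y - 3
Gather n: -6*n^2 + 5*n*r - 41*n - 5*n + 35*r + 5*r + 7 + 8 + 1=-6*n^2 + n*(5*r - 46) + 40*r + 16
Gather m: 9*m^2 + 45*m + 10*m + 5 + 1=9*m^2 + 55*m + 6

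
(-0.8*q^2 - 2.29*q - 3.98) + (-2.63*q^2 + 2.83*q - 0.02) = -3.43*q^2 + 0.54*q - 4.0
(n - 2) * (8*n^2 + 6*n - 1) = 8*n^3 - 10*n^2 - 13*n + 2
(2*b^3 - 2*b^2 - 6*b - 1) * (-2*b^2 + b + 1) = -4*b^5 + 6*b^4 + 12*b^3 - 6*b^2 - 7*b - 1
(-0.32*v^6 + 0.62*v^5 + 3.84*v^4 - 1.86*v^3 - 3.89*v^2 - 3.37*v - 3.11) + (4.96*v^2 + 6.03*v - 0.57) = -0.32*v^6 + 0.62*v^5 + 3.84*v^4 - 1.86*v^3 + 1.07*v^2 + 2.66*v - 3.68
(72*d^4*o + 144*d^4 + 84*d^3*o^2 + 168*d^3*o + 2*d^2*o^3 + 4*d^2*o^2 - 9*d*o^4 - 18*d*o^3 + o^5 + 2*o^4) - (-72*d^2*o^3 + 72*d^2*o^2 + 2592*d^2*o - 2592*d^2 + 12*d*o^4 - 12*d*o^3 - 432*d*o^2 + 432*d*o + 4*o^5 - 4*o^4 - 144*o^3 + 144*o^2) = 72*d^4*o + 144*d^4 + 84*d^3*o^2 + 168*d^3*o + 74*d^2*o^3 - 68*d^2*o^2 - 2592*d^2*o + 2592*d^2 - 21*d*o^4 - 6*d*o^3 + 432*d*o^2 - 432*d*o - 3*o^5 + 6*o^4 + 144*o^3 - 144*o^2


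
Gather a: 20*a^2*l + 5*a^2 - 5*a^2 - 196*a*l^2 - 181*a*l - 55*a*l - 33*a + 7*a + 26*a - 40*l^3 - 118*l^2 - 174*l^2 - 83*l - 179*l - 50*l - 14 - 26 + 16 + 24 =20*a^2*l + a*(-196*l^2 - 236*l) - 40*l^3 - 292*l^2 - 312*l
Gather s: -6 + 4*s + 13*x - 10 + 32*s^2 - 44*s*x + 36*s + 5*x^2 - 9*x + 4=32*s^2 + s*(40 - 44*x) + 5*x^2 + 4*x - 12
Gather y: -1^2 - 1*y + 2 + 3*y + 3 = 2*y + 4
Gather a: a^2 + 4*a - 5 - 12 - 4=a^2 + 4*a - 21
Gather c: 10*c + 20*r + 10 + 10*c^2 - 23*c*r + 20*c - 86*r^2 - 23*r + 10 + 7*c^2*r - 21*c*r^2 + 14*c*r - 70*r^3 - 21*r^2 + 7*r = c^2*(7*r + 10) + c*(-21*r^2 - 9*r + 30) - 70*r^3 - 107*r^2 + 4*r + 20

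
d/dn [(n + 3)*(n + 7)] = 2*n + 10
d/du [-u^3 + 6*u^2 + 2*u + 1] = -3*u^2 + 12*u + 2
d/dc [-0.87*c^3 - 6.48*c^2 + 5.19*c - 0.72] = -2.61*c^2 - 12.96*c + 5.19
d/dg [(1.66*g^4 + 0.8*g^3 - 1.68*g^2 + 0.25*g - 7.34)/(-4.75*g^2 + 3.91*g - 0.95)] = (-15.77*g^5 + 15.6718*g^4 - 0.0519999999999996*g^3 - 7.6613*g^2 - 66.538*g + 28.4619)/(22.5625*g^4 - 37.145*g^3 + 24.3131*g^2 - 7.429*g + 0.9025)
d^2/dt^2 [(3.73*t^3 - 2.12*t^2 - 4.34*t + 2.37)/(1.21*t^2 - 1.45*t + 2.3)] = (-7.105427357601e-15*t^5 - 25.223998*t^3 - 18.418038*t^2 + 165.91053*t - 54.60297)/(1.771561*t^6 - 6.368835*t^5 + 17.734365*t^4 - 27.260725*t^3 + 33.70995*t^2 - 23.0115*t + 12.167)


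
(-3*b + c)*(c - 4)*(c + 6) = -3*b*c^2 - 6*b*c + 72*b + c^3 + 2*c^2 - 24*c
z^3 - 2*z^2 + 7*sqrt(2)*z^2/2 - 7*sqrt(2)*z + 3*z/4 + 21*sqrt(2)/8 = (z - 3/2)*(z - 1/2)*(z + 7*sqrt(2)/2)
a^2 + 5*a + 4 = (a + 1)*(a + 4)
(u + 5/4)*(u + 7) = u^2 + 33*u/4 + 35/4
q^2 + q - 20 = (q - 4)*(q + 5)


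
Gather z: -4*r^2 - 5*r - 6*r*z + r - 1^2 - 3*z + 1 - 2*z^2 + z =-4*r^2 - 4*r - 2*z^2 + z*(-6*r - 2)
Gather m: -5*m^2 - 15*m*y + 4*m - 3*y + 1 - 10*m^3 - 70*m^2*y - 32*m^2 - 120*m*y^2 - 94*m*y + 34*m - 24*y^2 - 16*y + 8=-10*m^3 + m^2*(-70*y - 37) + m*(-120*y^2 - 109*y + 38) - 24*y^2 - 19*y + 9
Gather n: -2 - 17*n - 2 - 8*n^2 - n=-8*n^2 - 18*n - 4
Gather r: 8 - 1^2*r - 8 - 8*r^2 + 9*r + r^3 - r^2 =r^3 - 9*r^2 + 8*r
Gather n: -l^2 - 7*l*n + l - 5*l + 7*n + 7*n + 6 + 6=-l^2 - 4*l + n*(14 - 7*l) + 12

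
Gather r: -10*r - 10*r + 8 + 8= 16 - 20*r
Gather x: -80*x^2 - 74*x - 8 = -80*x^2 - 74*x - 8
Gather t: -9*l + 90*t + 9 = -9*l + 90*t + 9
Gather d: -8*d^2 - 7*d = -8*d^2 - 7*d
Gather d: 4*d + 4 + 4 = 4*d + 8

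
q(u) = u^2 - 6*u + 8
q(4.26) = 0.59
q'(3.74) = 1.48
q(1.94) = 0.12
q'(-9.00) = -24.00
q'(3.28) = 0.56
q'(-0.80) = -7.60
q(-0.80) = 13.44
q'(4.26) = 2.52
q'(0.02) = -5.96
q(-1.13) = 16.06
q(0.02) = 7.88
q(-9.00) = 143.00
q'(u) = 2*u - 6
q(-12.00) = 224.00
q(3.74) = -0.45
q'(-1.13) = -8.26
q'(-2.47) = -10.94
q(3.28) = -0.92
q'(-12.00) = -30.00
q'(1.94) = -2.12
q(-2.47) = 28.92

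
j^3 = j^3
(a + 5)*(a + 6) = a^2 + 11*a + 30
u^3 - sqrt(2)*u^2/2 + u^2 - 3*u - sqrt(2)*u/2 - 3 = (u + 1)*(u - 3*sqrt(2)/2)*(u + sqrt(2))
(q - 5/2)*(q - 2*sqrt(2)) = q^2 - 2*sqrt(2)*q - 5*q/2 + 5*sqrt(2)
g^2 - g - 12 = (g - 4)*(g + 3)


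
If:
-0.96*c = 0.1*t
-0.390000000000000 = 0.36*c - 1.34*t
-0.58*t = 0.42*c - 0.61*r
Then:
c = -0.03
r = 0.25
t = 0.28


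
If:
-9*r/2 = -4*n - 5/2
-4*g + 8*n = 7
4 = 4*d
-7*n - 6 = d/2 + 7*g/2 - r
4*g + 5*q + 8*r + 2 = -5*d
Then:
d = 1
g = -813/472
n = 13/944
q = -549/590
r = 67/118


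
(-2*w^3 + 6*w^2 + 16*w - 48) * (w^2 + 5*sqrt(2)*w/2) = -2*w^5 - 5*sqrt(2)*w^4 + 6*w^4 + 16*w^3 + 15*sqrt(2)*w^3 - 48*w^2 + 40*sqrt(2)*w^2 - 120*sqrt(2)*w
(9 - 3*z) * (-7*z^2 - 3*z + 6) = 21*z^3 - 54*z^2 - 45*z + 54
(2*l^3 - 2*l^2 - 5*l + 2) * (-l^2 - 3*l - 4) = -2*l^5 - 4*l^4 + 3*l^3 + 21*l^2 + 14*l - 8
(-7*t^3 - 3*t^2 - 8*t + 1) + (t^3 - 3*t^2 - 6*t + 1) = -6*t^3 - 6*t^2 - 14*t + 2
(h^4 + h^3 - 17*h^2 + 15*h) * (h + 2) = h^5 + 3*h^4 - 15*h^3 - 19*h^2 + 30*h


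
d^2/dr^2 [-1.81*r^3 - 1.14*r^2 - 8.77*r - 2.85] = -10.86*r - 2.28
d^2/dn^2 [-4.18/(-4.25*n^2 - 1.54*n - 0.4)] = (-151.0025*n^2 - 54.7162*n + 4.18*(8.5*n + 1.54)*(17.0*n + 3.08) - 14.212)/(4.25*n^2 + 1.54*n + 0.4)^3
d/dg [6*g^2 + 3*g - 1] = 12*g + 3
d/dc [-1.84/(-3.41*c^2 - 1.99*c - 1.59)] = (-12.5488*c - 3.6616)/(3.41*c^2 + 1.99*c + 1.59)^2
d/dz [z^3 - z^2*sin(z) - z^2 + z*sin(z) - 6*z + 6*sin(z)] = -z^2*cos(z) + 3*z^2 - 2*z*sin(z) + z*cos(z) - 2*z + sin(z) + 6*cos(z) - 6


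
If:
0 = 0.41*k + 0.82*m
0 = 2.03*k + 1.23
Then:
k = -0.61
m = 0.30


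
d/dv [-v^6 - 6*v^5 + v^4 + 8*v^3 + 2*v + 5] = -6*v^5 - 30*v^4 + 4*v^3 + 24*v^2 + 2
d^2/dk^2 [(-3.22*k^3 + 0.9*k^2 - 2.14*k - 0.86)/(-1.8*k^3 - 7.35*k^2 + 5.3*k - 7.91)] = (-91.0332000000001*k^6 + 225.9144*k^5 - 398.36232*k^4 + 369.85976*k^3 - 632.1066*k^2 + 187.841472*k + 15.12444)/(5.832*k^9 + 71.442*k^8 + 240.2055*k^7 + 53.236575*k^6 - 79.3759499999999*k^5 + 1448.570025*k^4 - 1659.81356*k^3 + 2046.202305*k^2 - 994.83279*k + 494.913671)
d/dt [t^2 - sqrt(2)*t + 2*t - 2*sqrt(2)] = 2*t - sqrt(2) + 2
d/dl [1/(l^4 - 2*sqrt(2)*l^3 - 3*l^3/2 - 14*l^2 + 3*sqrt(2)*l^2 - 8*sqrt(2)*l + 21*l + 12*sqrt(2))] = 2*(-8*l^3 + 9*l^2 + 12*sqrt(2)*l^2 - 12*sqrt(2)*l + 56*l - 42 + 16*sqrt(2))/(2*l^4 - 4*sqrt(2)*l^3 - 3*l^3 - 28*l^2 + 6*sqrt(2)*l^2 - 16*sqrt(2)*l + 42*l + 24*sqrt(2))^2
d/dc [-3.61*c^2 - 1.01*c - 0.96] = -7.22*c - 1.01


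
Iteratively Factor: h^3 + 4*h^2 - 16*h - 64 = (h + 4)*(h^2 - 16) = (h + 4)^2*(h - 4)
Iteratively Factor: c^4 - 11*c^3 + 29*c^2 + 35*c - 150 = (c - 5)*(c^3 - 6*c^2 - c + 30) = (c - 5)*(c - 3)*(c^2 - 3*c - 10) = (c - 5)*(c - 3)*(c + 2)*(c - 5)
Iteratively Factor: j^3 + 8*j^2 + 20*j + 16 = (j + 2)*(j^2 + 6*j + 8) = (j + 2)^2*(j + 4)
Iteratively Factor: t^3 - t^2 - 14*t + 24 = (t - 3)*(t^2 + 2*t - 8) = (t - 3)*(t + 4)*(t - 2)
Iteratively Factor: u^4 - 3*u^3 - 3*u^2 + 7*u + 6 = (u + 1)*(u^3 - 4*u^2 + u + 6) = (u - 3)*(u + 1)*(u^2 - u - 2) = (u - 3)*(u + 1)^2*(u - 2)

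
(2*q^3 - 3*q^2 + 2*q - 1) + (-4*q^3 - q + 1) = -2*q^3 - 3*q^2 + q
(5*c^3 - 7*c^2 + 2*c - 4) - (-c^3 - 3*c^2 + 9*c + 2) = 6*c^3 - 4*c^2 - 7*c - 6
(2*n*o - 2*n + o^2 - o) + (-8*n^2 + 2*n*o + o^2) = -8*n^2 + 4*n*o - 2*n + 2*o^2 - o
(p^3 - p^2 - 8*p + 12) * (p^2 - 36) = p^5 - p^4 - 44*p^3 + 48*p^2 + 288*p - 432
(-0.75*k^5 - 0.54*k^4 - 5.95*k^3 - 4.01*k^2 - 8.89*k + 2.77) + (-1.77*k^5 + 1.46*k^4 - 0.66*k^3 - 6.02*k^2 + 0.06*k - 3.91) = -2.52*k^5 + 0.92*k^4 - 6.61*k^3 - 10.03*k^2 - 8.83*k - 1.14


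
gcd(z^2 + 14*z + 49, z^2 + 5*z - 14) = z + 7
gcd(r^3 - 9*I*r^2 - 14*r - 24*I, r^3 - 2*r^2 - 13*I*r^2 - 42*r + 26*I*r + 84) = r - 6*I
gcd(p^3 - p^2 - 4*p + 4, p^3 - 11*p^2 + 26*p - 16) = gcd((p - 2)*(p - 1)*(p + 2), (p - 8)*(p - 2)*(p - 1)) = p^2 - 3*p + 2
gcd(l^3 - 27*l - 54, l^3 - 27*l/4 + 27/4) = l + 3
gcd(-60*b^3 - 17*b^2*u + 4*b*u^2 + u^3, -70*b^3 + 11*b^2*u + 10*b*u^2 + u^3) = 5*b + u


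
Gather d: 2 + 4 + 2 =8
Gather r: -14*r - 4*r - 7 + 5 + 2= -18*r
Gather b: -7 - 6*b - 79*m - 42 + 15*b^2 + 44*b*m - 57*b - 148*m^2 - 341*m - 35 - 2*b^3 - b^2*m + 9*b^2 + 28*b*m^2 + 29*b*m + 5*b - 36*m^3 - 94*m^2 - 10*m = -2*b^3 + b^2*(24 - m) + b*(28*m^2 + 73*m - 58) - 36*m^3 - 242*m^2 - 430*m - 84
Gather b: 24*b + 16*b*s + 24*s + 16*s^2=b*(16*s + 24) + 16*s^2 + 24*s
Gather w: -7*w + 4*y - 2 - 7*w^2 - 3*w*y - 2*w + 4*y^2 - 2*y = -7*w^2 + w*(-3*y - 9) + 4*y^2 + 2*y - 2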